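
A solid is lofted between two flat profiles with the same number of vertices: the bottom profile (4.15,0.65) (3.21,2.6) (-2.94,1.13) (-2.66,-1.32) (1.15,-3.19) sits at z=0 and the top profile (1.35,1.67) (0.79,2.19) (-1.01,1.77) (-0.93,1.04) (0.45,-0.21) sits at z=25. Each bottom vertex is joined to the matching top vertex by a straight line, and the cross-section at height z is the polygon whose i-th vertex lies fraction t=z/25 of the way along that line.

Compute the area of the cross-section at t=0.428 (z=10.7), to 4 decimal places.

Cross-section at t=0.428: each vertex is (1-t)·p0[i] + t·p1[i].
  v1: (1-0.428)·(4.15,0.65) + 0.428·(1.35,1.67) = (2.9516,1.0866)
  v2: (1-0.428)·(3.21,2.6) + 0.428·(0.79,2.19) = (2.1742,2.4245)
  v3: (1-0.428)·(-2.94,1.13) + 0.428·(-1.01,1.77) = (-2.1140,1.4039)
  v4: (1-0.428)·(-2.66,-1.32) + 0.428·(-0.93,1.04) = (-1.9196,-0.3099)
  v5: (1-0.428)·(1.15,-3.19) + 0.428·(0.45,-0.21) = (0.8504,-1.9146)
Shoelace sum Σ(x_i·y_{i+1} − x_{i+1}·y_i):
  i=1: 2.9516·2.4245 − 2.1742·1.0866 = +4.7938 (running +4.7938)
  i=2: 2.1742·1.4039 − -2.1140·2.4245 = +8.1778 (running +12.9716)
  i=3: -2.1140·-0.3099 − -1.9196·1.4039 = +3.3501 (running +16.3216)
  i=4: -1.9196·-1.9146 − 0.8504·-0.3099 = +3.9387 (running +20.2603)
  i=5: 0.8504·1.0866 − 2.9516·-1.9146 = +6.5750 (running +26.8353)
Area = |Σ|/2 = |26.8353|/2 = 13.4177

Area at t=0.428: 13.4177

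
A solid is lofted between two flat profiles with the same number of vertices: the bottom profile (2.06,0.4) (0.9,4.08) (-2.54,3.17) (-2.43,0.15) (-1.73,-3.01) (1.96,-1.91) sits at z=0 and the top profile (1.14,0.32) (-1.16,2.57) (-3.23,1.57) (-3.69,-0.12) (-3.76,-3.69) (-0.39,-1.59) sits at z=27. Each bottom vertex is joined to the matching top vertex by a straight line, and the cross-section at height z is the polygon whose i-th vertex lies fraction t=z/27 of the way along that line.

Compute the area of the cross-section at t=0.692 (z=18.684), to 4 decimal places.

Cross-section at t=0.692: each vertex is (1-t)·p0[i] + t·p1[i].
  v1: (1-0.692)·(2.06,0.4) + 0.692·(1.14,0.32) = (1.4234,0.3446)
  v2: (1-0.692)·(0.9,4.08) + 0.692·(-1.16,2.57) = (-0.5255,3.0351)
  v3: (1-0.692)·(-2.54,3.17) + 0.692·(-3.23,1.57) = (-3.0175,2.0628)
  v4: (1-0.692)·(-2.43,0.15) + 0.692·(-3.69,-0.12) = (-3.3019,-0.0368)
  v5: (1-0.692)·(-1.73,-3.01) + 0.692·(-3.76,-3.69) = (-3.1348,-3.4806)
  v6: (1-0.692)·(1.96,-1.91) + 0.692·(-0.39,-1.59) = (0.3338,-1.6886)
Shoelace sum Σ(x_i·y_{i+1} − x_{i+1}·y_i):
  i=1: 1.4234·3.0351 − -0.5255·0.3446 = +4.5011 (running +4.5011)
  i=2: -0.5255·2.0628 − -3.0175·3.0351 = +8.0743 (running +12.5754)
  i=3: -3.0175·-0.0368 − -3.3019·2.0628 = +6.9224 (running +19.4977)
  i=4: -3.3019·-3.4806 − -3.1348·-0.0368 = +11.3770 (running +30.8748)
  i=5: -3.1348·-1.6886 − 0.3338·-3.4806 = +6.4550 (running +37.3298)
  i=6: 0.3338·0.3446 − 1.4234·-1.6886 = +2.5185 (running +39.8483)
Area = |Σ|/2 = |39.8483|/2 = 19.9241

Area at t=0.692: 19.9241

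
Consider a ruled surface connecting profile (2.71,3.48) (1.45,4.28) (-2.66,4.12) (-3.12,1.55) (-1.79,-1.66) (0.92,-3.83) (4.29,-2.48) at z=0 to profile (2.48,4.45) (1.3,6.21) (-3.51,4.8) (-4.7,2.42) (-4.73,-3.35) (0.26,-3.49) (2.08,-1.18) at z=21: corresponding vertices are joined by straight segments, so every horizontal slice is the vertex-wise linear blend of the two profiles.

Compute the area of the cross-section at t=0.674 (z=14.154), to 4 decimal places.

Area at t=0.674: 52.4161

Cross-section at t=0.674: each vertex is (1-t)·p0[i] + t·p1[i].
  v1: (1-0.674)·(2.71,3.48) + 0.674·(2.48,4.45) = (2.5550,4.1338)
  v2: (1-0.674)·(1.45,4.28) + 0.674·(1.3,6.21) = (1.3489,5.5808)
  v3: (1-0.674)·(-2.66,4.12) + 0.674·(-3.51,4.8) = (-3.2329,4.5783)
  v4: (1-0.674)·(-3.12,1.55) + 0.674·(-4.7,2.42) = (-4.1849,2.1364)
  v5: (1-0.674)·(-1.79,-1.66) + 0.674·(-4.73,-3.35) = (-3.7716,-2.7991)
  v6: (1-0.674)·(0.92,-3.83) + 0.674·(0.26,-3.49) = (0.4752,-3.6008)
  v7: (1-0.674)·(4.29,-2.48) + 0.674·(2.08,-1.18) = (2.8005,-1.6038)
Shoelace sum Σ(x_i·y_{i+1} − x_{i+1}·y_i):
  i=1: 2.5550·5.5808 − 1.3489·4.1338 = +8.6828 (running +8.6828)
  i=2: 1.3489·4.5783 − -3.2329·5.5808 = +24.2179 (running +32.9008)
  i=3: -3.2329·2.1364 − -4.1849·4.5783 = +12.2532 (running +45.1540)
  i=4: -4.1849·-2.7991 − -3.7716·2.1364 = +19.7713 (running +64.9253)
  i=5: -3.7716·-3.6008 − 0.4752·-2.7991 = +14.9108 (running +79.8361)
  i=6: 0.4752·-1.6038 − 2.8005·-3.6008 = +9.3219 (running +89.1580)
  i=7: 2.8005·4.1338 − 2.5550·-1.6038 = +15.6742 (running +104.8322)
Area = |Σ|/2 = |104.8322|/2 = 52.4161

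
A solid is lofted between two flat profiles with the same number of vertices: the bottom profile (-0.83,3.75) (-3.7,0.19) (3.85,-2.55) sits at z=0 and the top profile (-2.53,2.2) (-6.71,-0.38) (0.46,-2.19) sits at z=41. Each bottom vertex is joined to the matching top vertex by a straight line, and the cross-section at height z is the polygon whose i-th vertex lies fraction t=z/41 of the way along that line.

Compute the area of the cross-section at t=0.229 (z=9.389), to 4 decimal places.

Area at t=0.229: 16.4520

Cross-section at t=0.229: each vertex is (1-t)·p0[i] + t·p1[i].
  v1: (1-0.229)·(-0.83,3.75) + 0.229·(-2.53,2.2) = (-1.2193,3.3950)
  v2: (1-0.229)·(-3.7,0.19) + 0.229·(-6.71,-0.38) = (-4.3893,0.0595)
  v3: (1-0.229)·(3.85,-2.55) + 0.229·(0.46,-2.19) = (3.0737,-2.4676)
Shoelace sum Σ(x_i·y_{i+1} − x_{i+1}·y_i):
  i=1: -1.2193·0.0595 − -4.3893·3.3950 = +14.8293 (running +14.8293)
  i=2: -4.3893·-2.4676 − 3.0737·0.0595 = +10.6480 (running +25.4774)
  i=3: 3.0737·3.3950 − -1.2193·-2.4676 = +7.4266 (running +32.9040)
Area = |Σ|/2 = |32.9040|/2 = 16.4520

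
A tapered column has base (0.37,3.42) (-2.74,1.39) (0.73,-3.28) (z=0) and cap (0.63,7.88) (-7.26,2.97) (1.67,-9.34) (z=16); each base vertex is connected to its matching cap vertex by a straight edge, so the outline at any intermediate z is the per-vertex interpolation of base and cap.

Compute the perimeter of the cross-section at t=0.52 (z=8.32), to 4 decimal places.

Cross-section at t=0.52: each vertex is (1-t)·p0[i] + t·p1[i].
  v1: (1-0.52)·(0.37,3.42) + 0.52·(0.63,7.88) = (0.5052,5.7392)
  v2: (1-0.52)·(-2.74,1.39) + 0.52·(-7.26,2.97) = (-5.0904,2.2116)
  v3: (1-0.52)·(0.73,-3.28) + 0.52·(1.67,-9.34) = (1.2188,-6.4312)
Perimeter = Σ |v_{i+1} − v_i|:
  edge 1→2: √(-5.5956² + -3.5276²) = 6.6147 (running 6.6147)
  edge 2→3: √(6.3092² + -8.6428²) = 10.7007 (running 17.3154)
  edge 3→1: √(-0.7136² + 12.1704²) = 12.1913 (running 29.5067)
Perimeter = 29.5067

Perimeter at t=0.52: 29.5067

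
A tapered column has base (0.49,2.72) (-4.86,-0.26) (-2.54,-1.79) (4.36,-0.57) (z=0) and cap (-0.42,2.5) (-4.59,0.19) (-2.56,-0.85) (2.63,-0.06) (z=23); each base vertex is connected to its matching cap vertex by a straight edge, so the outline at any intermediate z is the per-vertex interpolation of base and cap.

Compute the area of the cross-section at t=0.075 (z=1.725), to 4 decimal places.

Area at t=0.075: 20.5109

Cross-section at t=0.075: each vertex is (1-t)·p0[i] + t·p1[i].
  v1: (1-0.075)·(0.49,2.72) + 0.075·(-0.42,2.5) = (0.4217,2.7035)
  v2: (1-0.075)·(-4.86,-0.26) + 0.075·(-4.59,0.19) = (-4.8398,-0.2263)
  v3: (1-0.075)·(-2.54,-1.79) + 0.075·(-2.56,-0.85) = (-2.5415,-1.7195)
  v4: (1-0.075)·(4.36,-0.57) + 0.075·(2.63,-0.06) = (4.2303,-0.5317)
Shoelace sum Σ(x_i·y_{i+1} − x_{i+1}·y_i):
  i=1: 0.4217·-0.2263 − -4.8398·2.7035 = +12.9888 (running +12.9888)
  i=2: -4.8398·-1.7195 − -2.5415·-0.2263 = +7.7469 (running +20.7358)
  i=3: -2.5415·-0.5317 − 4.2303·-1.7195 = +8.6254 (running +29.3611)
  i=4: 4.2303·2.7035 − 0.4217·-0.5317 = +11.6607 (running +41.0219)
Area = |Σ|/2 = |41.0219|/2 = 20.5109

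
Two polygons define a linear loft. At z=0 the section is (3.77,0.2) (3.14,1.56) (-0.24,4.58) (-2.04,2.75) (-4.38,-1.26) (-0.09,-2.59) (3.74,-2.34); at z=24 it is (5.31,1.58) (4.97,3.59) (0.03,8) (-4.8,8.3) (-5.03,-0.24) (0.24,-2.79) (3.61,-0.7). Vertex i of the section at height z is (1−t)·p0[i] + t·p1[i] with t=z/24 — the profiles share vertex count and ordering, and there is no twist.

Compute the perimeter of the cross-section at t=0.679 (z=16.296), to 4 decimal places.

Perimeter at t=0.679: 30.6876

Cross-section at t=0.679: each vertex is (1-t)·p0[i] + t·p1[i].
  v1: (1-0.679)·(3.77,0.2) + 0.679·(5.31,1.58) = (4.8157,1.1370)
  v2: (1-0.679)·(3.14,1.56) + 0.679·(4.97,3.59) = (4.3826,2.9384)
  v3: (1-0.679)·(-0.24,4.58) + 0.679·(0.03,8) = (-0.0567,6.9022)
  v4: (1-0.679)·(-2.04,2.75) + 0.679·(-4.8,8.3) = (-3.9140,6.5185)
  v5: (1-0.679)·(-4.38,-1.26) + 0.679·(-5.03,-0.24) = (-4.8213,-0.5674)
  v6: (1-0.679)·(-0.09,-2.59) + 0.679·(0.24,-2.79) = (0.1341,-2.7258)
  v7: (1-0.679)·(3.74,-2.34) + 0.679·(3.61,-0.7) = (3.6517,-1.2264)
Perimeter = Σ |v_{i+1} − v_i|:
  edge 1→2: √(-0.4331² + 1.8014²) = 1.8527 (running 1.8527)
  edge 2→3: √(-4.4392² + 3.9638²) = 5.9514 (running 7.8040)
  edge 3→4: √(-3.8574² + -0.3837²) = 3.8764 (running 11.6804)
  edge 4→5: √(-0.9073² + -7.0859²) = 7.1437 (running 18.8242)
  edge 5→6: √(4.9554² + -2.1584²) = 5.4051 (running 24.2292)
  edge 6→7: √(3.5177² + 1.4994²) = 3.8239 (running 28.0531)
  edge 7→1: √(1.1639² + 2.3635²) = 2.6345 (running 30.6876)
Perimeter = 30.6876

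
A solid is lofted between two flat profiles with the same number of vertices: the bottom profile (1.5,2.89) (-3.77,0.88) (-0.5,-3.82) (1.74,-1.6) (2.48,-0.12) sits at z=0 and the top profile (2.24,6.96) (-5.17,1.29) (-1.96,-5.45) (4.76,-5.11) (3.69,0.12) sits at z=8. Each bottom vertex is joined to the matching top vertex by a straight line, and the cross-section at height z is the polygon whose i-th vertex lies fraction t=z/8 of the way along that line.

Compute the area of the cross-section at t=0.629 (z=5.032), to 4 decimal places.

Cross-section at t=0.629: each vertex is (1-t)·p0[i] + t·p1[i].
  v1: (1-0.629)·(1.5,2.89) + 0.629·(2.24,6.96) = (1.9655,5.4500)
  v2: (1-0.629)·(-3.77,0.88) + 0.629·(-5.17,1.29) = (-4.6506,1.1379)
  v3: (1-0.629)·(-0.5,-3.82) + 0.629·(-1.96,-5.45) = (-1.4183,-4.8453)
  v4: (1-0.629)·(1.74,-1.6) + 0.629·(4.76,-5.11) = (3.6396,-3.8078)
  v5: (1-0.629)·(2.48,-0.12) + 0.629·(3.69,0.12) = (3.2411,0.0310)
Shoelace sum Σ(x_i·y_{i+1} − x_{i+1}·y_i):
  i=1: 1.9655·1.1379 − -4.6506·5.4500 = +27.5824 (running +27.5824)
  i=2: -4.6506·-4.8453 − -1.4183·1.1379 = +24.1473 (running +51.7297)
  i=3: -1.4183·-3.8078 − 3.6396·-4.8453 = +23.0355 (running +74.7652)
  i=4: 3.6396·0.0310 − 3.2411·-3.8078 = +12.4541 (running +87.2193)
  i=5: 3.2411·5.4500 − 1.9655·0.0310 = +17.6032 (running +104.8225)
Area = |Σ|/2 = |104.8225|/2 = 52.4112

Area at t=0.629: 52.4112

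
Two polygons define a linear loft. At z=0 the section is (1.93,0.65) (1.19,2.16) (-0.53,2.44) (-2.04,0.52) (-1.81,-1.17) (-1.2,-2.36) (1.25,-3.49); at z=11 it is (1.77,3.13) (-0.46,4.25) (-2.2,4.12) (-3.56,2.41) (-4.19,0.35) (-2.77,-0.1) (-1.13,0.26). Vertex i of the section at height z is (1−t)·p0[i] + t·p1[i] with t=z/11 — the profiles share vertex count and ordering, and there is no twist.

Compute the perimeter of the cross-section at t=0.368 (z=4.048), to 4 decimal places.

Perimeter at t=0.368: 15.2724

Cross-section at t=0.368: each vertex is (1-t)·p0[i] + t·p1[i].
  v1: (1-0.368)·(1.93,0.65) + 0.368·(1.77,3.13) = (1.8711,1.5626)
  v2: (1-0.368)·(1.19,2.16) + 0.368·(-0.46,4.25) = (0.5828,2.9291)
  v3: (1-0.368)·(-0.53,2.44) + 0.368·(-2.2,4.12) = (-1.1446,3.0582)
  v4: (1-0.368)·(-2.04,0.52) + 0.368·(-3.56,2.41) = (-2.5994,1.2155)
  v5: (1-0.368)·(-1.81,-1.17) + 0.368·(-4.19,0.35) = (-2.6858,-0.6106)
  v6: (1-0.368)·(-1.2,-2.36) + 0.368·(-2.77,-0.1) = (-1.7778,-1.5283)
  v7: (1-0.368)·(1.25,-3.49) + 0.368·(-1.13,0.26) = (0.3742,-2.1100)
Perimeter = Σ |v_{i+1} − v_i|:
  edge 1→2: √(-1.2883² + 1.3665²) = 1.8780 (running 1.8780)
  edge 2→3: √(-1.7274² + 0.1291²) = 1.7322 (running 3.6102)
  edge 3→4: √(-1.4548² + -1.8427²) = 2.3478 (running 5.9580)
  edge 4→5: √(-0.0865² + -1.8262²) = 1.8282 (running 7.7862)
  edge 5→6: √(0.9081² + -0.9177²) = 1.2910 (running 9.0772)
  edge 6→7: √(2.1519² + -0.5817²) = 2.2292 (running 11.3064)
  edge 7→1: √(1.4970² + 3.6726²) = 3.9660 (running 15.2724)
Perimeter = 15.2724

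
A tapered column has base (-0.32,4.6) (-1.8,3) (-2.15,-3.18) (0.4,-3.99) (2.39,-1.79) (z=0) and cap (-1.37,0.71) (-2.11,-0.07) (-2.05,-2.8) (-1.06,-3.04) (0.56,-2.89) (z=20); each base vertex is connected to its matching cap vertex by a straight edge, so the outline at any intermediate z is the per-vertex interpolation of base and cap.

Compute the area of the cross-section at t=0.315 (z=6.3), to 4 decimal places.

Cross-section at t=0.315: each vertex is (1-t)·p0[i] + t·p1[i].
  v1: (1-0.315)·(-0.32,4.6) + 0.315·(-1.37,0.71) = (-0.6508,3.3746)
  v2: (1-0.315)·(-1.8,3) + 0.315·(-2.11,-0.07) = (-1.8977,2.0330)
  v3: (1-0.315)·(-2.15,-3.18) + 0.315·(-2.05,-2.8) = (-2.1185,-3.0603)
  v4: (1-0.315)·(0.4,-3.99) + 0.315·(-1.06,-3.04) = (-0.0599,-3.6908)
  v5: (1-0.315)·(2.39,-1.79) + 0.315·(0.56,-2.89) = (1.8136,-2.1365)
Shoelace sum Σ(x_i·y_{i+1} − x_{i+1}·y_i):
  i=1: -0.6508·2.0330 − -1.8977·3.3746 = +5.0810 (running +5.0810)
  i=2: -1.8977·-3.0603 − -2.1185·2.0330 = +10.1142 (running +15.1951)
  i=3: -2.1185·-3.6908 − -0.0599·-3.0603 = +7.6355 (running +22.8307)
  i=4: -0.0599·-2.1365 − 1.8136·-3.6908 = +6.8213 (running +29.6520)
  i=5: 1.8136·3.3746 − -0.6508·-2.1365 = +4.7298 (running +34.3818)
Area = |Σ|/2 = |34.3818|/2 = 17.1909

Area at t=0.315: 17.1909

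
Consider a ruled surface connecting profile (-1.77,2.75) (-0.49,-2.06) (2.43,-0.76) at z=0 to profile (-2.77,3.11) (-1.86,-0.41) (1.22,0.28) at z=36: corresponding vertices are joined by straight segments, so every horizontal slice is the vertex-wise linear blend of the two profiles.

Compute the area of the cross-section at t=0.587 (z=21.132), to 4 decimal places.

Cross-section at t=0.587: each vertex is (1-t)·p0[i] + t·p1[i].
  v1: (1-0.587)·(-1.77,2.75) + 0.587·(-2.77,3.11) = (-2.3570,2.9613)
  v2: (1-0.587)·(-0.49,-2.06) + 0.587·(-1.86,-0.41) = (-1.2942,-1.0915)
  v3: (1-0.587)·(2.43,-0.76) + 0.587·(1.22,0.28) = (1.7197,-0.1495)
Shoelace sum Σ(x_i·y_{i+1} − x_{i+1}·y_i):
  i=1: -2.3570·-1.0915 − -1.2942·2.9613 = +6.4051 (running +6.4051)
  i=2: -1.2942·-0.1495 − 1.7197·-1.0915 = +2.0705 (running +8.4756)
  i=3: 1.7197·2.9613 − -2.3570·-0.1495 = +4.7403 (running +13.2158)
Area = |Σ|/2 = |13.2158|/2 = 6.6079

Area at t=0.587: 6.6079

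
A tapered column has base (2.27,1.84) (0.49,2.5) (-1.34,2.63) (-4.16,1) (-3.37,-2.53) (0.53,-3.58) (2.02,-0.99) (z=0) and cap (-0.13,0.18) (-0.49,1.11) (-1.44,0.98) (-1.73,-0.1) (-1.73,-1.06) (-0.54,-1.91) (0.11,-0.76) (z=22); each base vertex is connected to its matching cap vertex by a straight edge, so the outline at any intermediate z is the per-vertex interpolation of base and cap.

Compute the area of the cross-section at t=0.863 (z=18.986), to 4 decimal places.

Area at t=0.863: 6.0228

Cross-section at t=0.863: each vertex is (1-t)·p0[i] + t·p1[i].
  v1: (1-0.863)·(2.27,1.84) + 0.863·(-0.13,0.18) = (0.1988,0.4074)
  v2: (1-0.863)·(0.49,2.5) + 0.863·(-0.49,1.11) = (-0.3557,1.3004)
  v3: (1-0.863)·(-1.34,2.63) + 0.863·(-1.44,0.98) = (-1.4263,1.2060)
  v4: (1-0.863)·(-4.16,1) + 0.863·(-1.73,-0.1) = (-2.0629,0.0507)
  v5: (1-0.863)·(-3.37,-2.53) + 0.863·(-1.73,-1.06) = (-1.9547,-1.2614)
  v6: (1-0.863)·(0.53,-3.58) + 0.863·(-0.54,-1.91) = (-0.3934,-2.1388)
  v7: (1-0.863)·(2.02,-0.99) + 0.863·(0.11,-0.76) = (0.3717,-0.7915)
Shoelace sum Σ(x_i·y_{i+1} − x_{i+1}·y_i):
  i=1: 0.1988·1.3004 − -0.3557·0.4074 = +0.4035 (running +0.4035)
  i=2: -0.3557·1.2060 − -1.4263·1.3004 = +1.4258 (running +1.8292)
  i=3: -1.4263·0.0507 − -2.0629·1.2060 = +2.4157 (running +4.2449)
  i=4: -2.0629·-1.2614 − -1.9547·0.0507 = +2.7012 (running +6.9461)
  i=5: -1.9547·-2.1388 − -0.3934·-1.2614 = +3.6844 (running +10.6305)
  i=6: -0.3934·-0.7915 − 0.3717·-2.1388 = +1.1063 (running +11.7368)
  i=7: 0.3717·0.4074 − 0.1988·-0.7915 = +0.3088 (running +12.0456)
Area = |Σ|/2 = |12.0456|/2 = 6.0228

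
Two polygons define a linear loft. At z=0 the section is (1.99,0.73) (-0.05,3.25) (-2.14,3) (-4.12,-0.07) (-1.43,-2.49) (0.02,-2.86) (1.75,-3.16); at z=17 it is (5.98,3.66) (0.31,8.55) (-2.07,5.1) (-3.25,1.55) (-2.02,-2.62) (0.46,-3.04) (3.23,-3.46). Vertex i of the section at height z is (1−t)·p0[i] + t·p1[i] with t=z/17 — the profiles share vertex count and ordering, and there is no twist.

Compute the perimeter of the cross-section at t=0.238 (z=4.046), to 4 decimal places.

Cross-section at t=0.238: each vertex is (1-t)·p0[i] + t·p1[i].
  v1: (1-0.238)·(1.99,0.73) + 0.238·(5.98,3.66) = (2.9396,1.4273)
  v2: (1-0.238)·(-0.05,3.25) + 0.238·(0.31,8.55) = (0.0357,4.5114)
  v3: (1-0.238)·(-2.14,3) + 0.238·(-2.07,5.1) = (-2.1233,3.4998)
  v4: (1-0.238)·(-4.12,-0.07) + 0.238·(-3.25,1.55) = (-3.9129,0.3156)
  v5: (1-0.238)·(-1.43,-2.49) + 0.238·(-2.02,-2.62) = (-1.5704,-2.5209)
  v6: (1-0.238)·(0.02,-2.86) + 0.238·(0.46,-3.04) = (0.1247,-2.9028)
  v7: (1-0.238)·(1.75,-3.16) + 0.238·(3.23,-3.46) = (2.1022,-3.2314)
Perimeter = Σ |v_{i+1} − v_i|:
  edge 1→2: √(-2.9039² + 3.0841²) = 4.2361 (running 4.2361)
  edge 2→3: √(-2.1590² + -1.0116²) = 2.3843 (running 6.6203)
  edge 3→4: √(-1.7896² + -3.1842²) = 3.6527 (running 10.2730)
  edge 4→5: √(2.3425² + -2.8365²) = 3.6787 (running 13.9517)
  edge 5→6: √(1.6951² + -0.3819²) = 1.7376 (running 15.6894)
  edge 6→7: √(1.9775² + -0.3286²) = 2.0046 (running 17.6940)
  edge 7→1: √(0.8374² + 4.6587²) = 4.7334 (running 22.4274)
Perimeter = 22.4274

Perimeter at t=0.238: 22.4274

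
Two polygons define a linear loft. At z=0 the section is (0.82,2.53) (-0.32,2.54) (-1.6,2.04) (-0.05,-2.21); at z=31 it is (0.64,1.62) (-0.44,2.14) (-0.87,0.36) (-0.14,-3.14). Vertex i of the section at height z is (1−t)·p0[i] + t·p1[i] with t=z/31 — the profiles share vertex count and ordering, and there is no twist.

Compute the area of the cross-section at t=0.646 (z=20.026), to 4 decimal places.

Cross-section at t=0.646: each vertex is (1-t)·p0[i] + t·p1[i].
  v1: (1-0.646)·(0.82,2.53) + 0.646·(0.64,1.62) = (0.7037,1.9421)
  v2: (1-0.646)·(-0.32,2.54) + 0.646·(-0.44,2.14) = (-0.3975,2.2816)
  v3: (1-0.646)·(-1.6,2.04) + 0.646·(-0.87,0.36) = (-1.1284,0.9547)
  v4: (1-0.646)·(-0.05,-2.21) + 0.646·(-0.14,-3.14) = (-0.1081,-2.8108)
Shoelace sum Σ(x_i·y_{i+1} − x_{i+1}·y_i):
  i=1: 0.7037·2.2816 − -0.3975·1.9421 = +2.3776 (running +2.3776)
  i=2: -0.3975·0.9547 − -1.1284·2.2816 = +2.1951 (running +4.5727)
  i=3: -1.1284·-2.8108 − -0.1081·0.9547 = +3.2750 (running +7.8477)
  i=4: -0.1081·1.9421 − 0.7037·-2.8108 = +1.7680 (running +9.6157)
Area = |Σ|/2 = |9.6157|/2 = 4.8078

Area at t=0.646: 4.8078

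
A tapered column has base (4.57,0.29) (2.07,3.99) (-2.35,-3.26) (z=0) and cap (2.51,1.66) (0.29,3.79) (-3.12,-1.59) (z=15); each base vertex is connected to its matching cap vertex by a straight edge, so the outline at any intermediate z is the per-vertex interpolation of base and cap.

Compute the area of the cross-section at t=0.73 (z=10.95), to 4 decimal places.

Cross-section at t=0.73: each vertex is (1-t)·p0[i] + t·p1[i].
  v1: (1-0.73)·(4.57,0.29) + 0.73·(2.51,1.66) = (3.0662,1.2901)
  v2: (1-0.73)·(2.07,3.99) + 0.73·(0.29,3.79) = (0.7706,3.8440)
  v3: (1-0.73)·(-2.35,-3.26) + 0.73·(-3.12,-1.59) = (-2.9121,-2.0409)
Shoelace sum Σ(x_i·y_{i+1} − x_{i+1}·y_i):
  i=1: 3.0662·3.8440 − 0.7706·1.2901 = +10.7923 (running +10.7923)
  i=2: 0.7706·-2.0409 − -2.9121·3.8440 = +9.6214 (running +20.4137)
  i=3: -2.9121·1.2901 − 3.0662·-2.0409 = +2.5009 (running +22.9146)
Area = |Σ|/2 = |22.9146|/2 = 11.4573

Area at t=0.73: 11.4573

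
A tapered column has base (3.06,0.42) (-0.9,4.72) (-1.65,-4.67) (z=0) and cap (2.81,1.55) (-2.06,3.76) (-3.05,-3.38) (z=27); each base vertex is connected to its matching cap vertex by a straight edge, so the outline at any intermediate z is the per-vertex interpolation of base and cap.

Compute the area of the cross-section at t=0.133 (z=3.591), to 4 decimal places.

Area at t=0.133: 20.1223

Cross-section at t=0.133: each vertex is (1-t)·p0[i] + t·p1[i].
  v1: (1-0.133)·(3.06,0.42) + 0.133·(2.81,1.55) = (3.0268,0.5703)
  v2: (1-0.133)·(-0.9,4.72) + 0.133·(-2.06,3.76) = (-1.0543,4.5923)
  v3: (1-0.133)·(-1.65,-4.67) + 0.133·(-3.05,-3.38) = (-1.8362,-4.4984)
Shoelace sum Σ(x_i·y_{i+1} − x_{i+1}·y_i):
  i=1: 3.0268·4.5923 − -1.0543·0.5703 = +14.5010 (running +14.5010)
  i=2: -1.0543·-4.4984 − -1.8362·4.5923 = +13.1750 (running +27.6761)
  i=3: -1.8362·0.5703 − 3.0268·-4.4984 = +12.5685 (running +40.2445)
Area = |Σ|/2 = |40.2445|/2 = 20.1223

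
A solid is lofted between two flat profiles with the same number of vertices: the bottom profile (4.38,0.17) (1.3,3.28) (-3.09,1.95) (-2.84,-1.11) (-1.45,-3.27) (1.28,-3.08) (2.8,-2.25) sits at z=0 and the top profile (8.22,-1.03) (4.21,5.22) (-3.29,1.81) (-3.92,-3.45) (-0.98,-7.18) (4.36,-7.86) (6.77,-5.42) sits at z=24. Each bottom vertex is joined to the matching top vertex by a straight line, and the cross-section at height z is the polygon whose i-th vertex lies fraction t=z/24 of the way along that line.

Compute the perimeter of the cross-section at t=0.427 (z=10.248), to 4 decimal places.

Cross-section at t=0.427: each vertex is (1-t)·p0[i] + t·p1[i].
  v1: (1-0.427)·(4.38,0.17) + 0.427·(8.22,-1.03) = (6.0197,-0.3424)
  v2: (1-0.427)·(1.3,3.28) + 0.427·(4.21,5.22) = (2.5426,4.1084)
  v3: (1-0.427)·(-3.09,1.95) + 0.427·(-3.29,1.81) = (-3.1754,1.8902)
  v4: (1-0.427)·(-2.84,-1.11) + 0.427·(-3.92,-3.45) = (-3.3012,-2.1092)
  v5: (1-0.427)·(-1.45,-3.27) + 0.427·(-0.98,-7.18) = (-1.2493,-4.9396)
  v6: (1-0.427)·(1.28,-3.08) + 0.427·(4.36,-7.86) = (2.5952,-5.1211)
  v7: (1-0.427)·(2.8,-2.25) + 0.427·(6.77,-5.42) = (4.4952,-3.6036)
Perimeter = Σ |v_{i+1} − v_i|:
  edge 1→2: √(-3.4771² + 4.4508²) = 5.6480 (running 5.6480)
  edge 2→3: √(-5.7180² + -2.2182²) = 6.1331 (running 11.7811)
  edge 3→4: √(-0.1258² + -3.9994²) = 4.0014 (running 15.7825)
  edge 4→5: √(2.0518² + -2.8304²) = 3.4959 (running 19.2784)
  edge 5→6: √(3.8445² + -0.1815²) = 3.8488 (running 23.1271)
  edge 6→7: √(1.9000² + 1.5175²) = 2.4316 (running 25.5588)
  edge 7→1: √(1.5245² + 3.2612²) = 3.5999 (running 29.1587)
Perimeter = 29.1587

Perimeter at t=0.427: 29.1587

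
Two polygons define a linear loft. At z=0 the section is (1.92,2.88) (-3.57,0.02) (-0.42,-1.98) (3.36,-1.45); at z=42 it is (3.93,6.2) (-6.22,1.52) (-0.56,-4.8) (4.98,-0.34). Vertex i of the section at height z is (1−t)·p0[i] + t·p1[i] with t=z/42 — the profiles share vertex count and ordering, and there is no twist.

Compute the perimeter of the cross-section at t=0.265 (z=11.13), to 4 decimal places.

Perimeter at t=0.265: 22.0759

Cross-section at t=0.265: each vertex is (1-t)·p0[i] + t·p1[i].
  v1: (1-0.265)·(1.92,2.88) + 0.265·(3.93,6.2) = (2.4527,3.7598)
  v2: (1-0.265)·(-3.57,0.02) + 0.265·(-6.22,1.52) = (-4.2722,0.4175)
  v3: (1-0.265)·(-0.42,-1.98) + 0.265·(-0.56,-4.8) = (-0.4571,-2.7273)
  v4: (1-0.265)·(3.36,-1.45) + 0.265·(4.98,-0.34) = (3.7893,-1.1559)
Perimeter = Σ |v_{i+1} − v_i|:
  edge 1→2: √(-6.7249² + -3.3423²) = 7.5097 (running 7.5097)
  edge 2→3: √(3.8151² + -3.1448²) = 4.9442 (running 12.4539)
  edge 3→4: √(4.2464² + 1.5715²) = 4.5278 (running 16.9817)
  edge 4→1: √(-1.3366² + 4.9157²) = 5.0941 (running 22.0759)
Perimeter = 22.0759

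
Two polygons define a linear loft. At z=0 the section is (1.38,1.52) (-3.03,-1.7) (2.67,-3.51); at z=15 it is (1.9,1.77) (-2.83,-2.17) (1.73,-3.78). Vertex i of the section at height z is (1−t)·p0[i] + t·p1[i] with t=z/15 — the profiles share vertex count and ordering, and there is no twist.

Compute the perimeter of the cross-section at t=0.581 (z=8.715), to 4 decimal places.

Cross-section at t=0.581: each vertex is (1-t)·p0[i] + t·p1[i].
  v1: (1-0.581)·(1.38,1.52) + 0.581·(1.9,1.77) = (1.6821,1.6653)
  v2: (1-0.581)·(-3.03,-1.7) + 0.581·(-2.83,-2.17) = (-2.9138,-1.9731)
  v3: (1-0.581)·(2.67,-3.51) + 0.581·(1.73,-3.78) = (2.1239,-3.6669)
Perimeter = Σ |v_{i+1} − v_i|:
  edge 1→2: √(-4.5959² + -3.6383²) = 5.8617 (running 5.8617)
  edge 2→3: √(5.0377² + -1.6938²) = 5.3148 (running 11.1765)
  edge 3→1: √(-0.4417² + 5.3321²) = 5.3504 (running 16.5269)
Perimeter = 16.5269

Perimeter at t=0.581: 16.5269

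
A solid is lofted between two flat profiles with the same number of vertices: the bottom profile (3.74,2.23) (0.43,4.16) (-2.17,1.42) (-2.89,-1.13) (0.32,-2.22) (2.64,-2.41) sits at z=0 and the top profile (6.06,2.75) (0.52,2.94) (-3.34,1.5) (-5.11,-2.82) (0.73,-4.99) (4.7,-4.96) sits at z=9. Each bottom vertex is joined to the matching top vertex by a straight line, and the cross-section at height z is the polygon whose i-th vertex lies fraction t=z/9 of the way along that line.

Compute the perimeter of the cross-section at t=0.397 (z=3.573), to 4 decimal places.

Cross-section at t=0.397: each vertex is (1-t)·p0[i] + t·p1[i].
  v1: (1-0.397)·(3.74,2.23) + 0.397·(6.06,2.75) = (4.6610,2.4364)
  v2: (1-0.397)·(0.43,4.16) + 0.397·(0.52,2.94) = (0.4657,3.6757)
  v3: (1-0.397)·(-2.17,1.42) + 0.397·(-3.34,1.5) = (-2.6345,1.4518)
  v4: (1-0.397)·(-2.89,-1.13) + 0.397·(-5.11,-2.82) = (-3.7713,-1.8009)
  v5: (1-0.397)·(0.32,-2.22) + 0.397·(0.73,-4.99) = (0.4828,-3.3197)
  v6: (1-0.397)·(2.64,-2.41) + 0.397·(4.7,-4.96) = (3.4578,-3.4223)
Perimeter = Σ |v_{i+1} − v_i|:
  edge 1→2: √(-4.1953² + 1.2392²) = 4.3745 (running 4.3745)
  edge 2→3: √(-3.1002² + -2.2239²) = 3.8154 (running 8.1899)
  edge 3→4: √(-1.1369² + -3.2527²) = 3.4456 (running 11.6355)
  edge 4→5: √(4.2541² + -1.5188²) = 4.5171 (running 16.1526)
  edge 5→6: √(2.9750² + -0.1027²) = 2.9768 (running 19.1294)
  edge 6→1: √(1.2032² + 5.8588²) = 5.9811 (running 25.1105)
Perimeter = 25.1105

Perimeter at t=0.397: 25.1105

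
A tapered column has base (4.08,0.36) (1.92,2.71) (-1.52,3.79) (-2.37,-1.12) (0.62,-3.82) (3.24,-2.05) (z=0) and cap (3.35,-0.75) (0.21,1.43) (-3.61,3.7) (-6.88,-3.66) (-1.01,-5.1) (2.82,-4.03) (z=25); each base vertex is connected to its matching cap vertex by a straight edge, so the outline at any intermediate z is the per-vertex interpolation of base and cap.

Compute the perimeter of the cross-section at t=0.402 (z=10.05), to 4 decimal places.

Cross-section at t=0.402: each vertex is (1-t)·p0[i] + t·p1[i].
  v1: (1-0.402)·(4.08,0.36) + 0.402·(3.35,-0.75) = (3.7865,-0.0862)
  v2: (1-0.402)·(1.92,2.71) + 0.402·(0.21,1.43) = (1.2326,2.1954)
  v3: (1-0.402)·(-1.52,3.79) + 0.402·(-3.61,3.7) = (-2.3602,3.7538)
  v4: (1-0.402)·(-2.37,-1.12) + 0.402·(-6.88,-3.66) = (-4.1830,-2.1411)
  v5: (1-0.402)·(0.62,-3.82) + 0.402·(-1.01,-5.1) = (-0.0353,-4.3346)
  v6: (1-0.402)·(3.24,-2.05) + 0.402·(2.82,-4.03) = (3.0712,-2.8460)
Perimeter = Σ |v_{i+1} − v_i|:
  edge 1→2: √(-2.5540² + 2.2817²) = 3.4247 (running 3.4247)
  edge 2→3: √(-3.5928² + 1.5584²) = 3.9162 (running 7.3409)
  edge 3→4: √(-1.8228² + -5.8949²) = 6.1703 (running 13.5112)
  edge 4→5: √(4.1478² + -2.1935²) = 4.6920 (running 18.2032)
  edge 5→6: √(3.1064² + 1.4886²) = 3.4447 (running 21.6479)
  edge 6→1: √(0.7154² + 2.7597²) = 2.8510 (running 24.4989)
Perimeter = 24.4989

Perimeter at t=0.402: 24.4989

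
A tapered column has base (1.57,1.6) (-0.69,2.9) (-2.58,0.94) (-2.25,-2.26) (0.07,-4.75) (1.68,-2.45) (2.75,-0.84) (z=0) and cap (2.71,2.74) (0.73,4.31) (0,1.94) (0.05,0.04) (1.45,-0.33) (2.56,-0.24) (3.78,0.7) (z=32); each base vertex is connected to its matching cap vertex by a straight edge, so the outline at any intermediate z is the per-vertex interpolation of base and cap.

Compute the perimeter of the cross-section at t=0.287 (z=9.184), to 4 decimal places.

Perimeter at t=0.287: 17.4148

Cross-section at t=0.287: each vertex is (1-t)·p0[i] + t·p1[i].
  v1: (1-0.287)·(1.57,1.6) + 0.287·(2.71,2.74) = (1.8972,1.9272)
  v2: (1-0.287)·(-0.69,2.9) + 0.287·(0.73,4.31) = (-0.2825,3.3047)
  v3: (1-0.287)·(-2.58,0.94) + 0.287·(0,1.94) = (-1.8395,1.2270)
  v4: (1-0.287)·(-2.25,-2.26) + 0.287·(0.05,0.04) = (-1.5899,-1.5999)
  v5: (1-0.287)·(0.07,-4.75) + 0.287·(1.45,-0.33) = (0.4661,-3.4815)
  v6: (1-0.287)·(1.68,-2.45) + 0.287·(2.56,-0.24) = (1.9326,-1.8157)
  v7: (1-0.287)·(2.75,-0.84) + 0.287·(3.78,0.7) = (3.0456,-0.3980)
Perimeter = Σ |v_{i+1} − v_i|:
  edge 1→2: √(-2.1796² + 1.3775²) = 2.5784 (running 2.5784)
  edge 2→3: √(-1.5571² + -2.0777²) = 2.5964 (running 5.1748)
  edge 3→4: √(0.2496² + -2.8269²) = 2.8379 (running 8.0127)
  edge 4→5: √(2.0560² + -1.8816²) = 2.7870 (running 10.7997)
  edge 5→6: √(1.4665² + 1.6657²) = 2.2193 (running 13.0190)
  edge 6→7: √(1.1130² + 1.4177²) = 1.8024 (running 14.8214)
  edge 7→1: √(-1.1484² + 2.3252²) = 2.5933 (running 17.4148)
Perimeter = 17.4148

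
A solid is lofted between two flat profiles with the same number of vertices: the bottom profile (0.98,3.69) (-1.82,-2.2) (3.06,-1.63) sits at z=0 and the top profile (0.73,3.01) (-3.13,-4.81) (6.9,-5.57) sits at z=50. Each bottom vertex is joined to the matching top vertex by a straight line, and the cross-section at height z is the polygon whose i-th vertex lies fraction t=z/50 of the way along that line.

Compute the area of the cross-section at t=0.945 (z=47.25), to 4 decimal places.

Area at t=0.945: 38.8981

Cross-section at t=0.945: each vertex is (1-t)·p0[i] + t·p1[i].
  v1: (1-0.945)·(0.98,3.69) + 0.945·(0.73,3.01) = (0.7438,3.0474)
  v2: (1-0.945)·(-1.82,-2.2) + 0.945·(-3.13,-4.81) = (-3.0579,-4.6665)
  v3: (1-0.945)·(3.06,-1.63) + 0.945·(6.9,-5.57) = (6.6888,-5.3533)
Shoelace sum Σ(x_i·y_{i+1} − x_{i+1}·y_i):
  i=1: 0.7438·-4.6665 − -3.0579·3.0474 = +5.8481 (running +5.8481)
  i=2: -3.0579·-5.3533 − 6.6888·-4.6665 = +47.5831 (running +53.4312)
  i=3: 6.6888·3.0474 − 0.7438·-5.3533 = +24.3650 (running +77.7962)
Area = |Σ|/2 = |77.7962|/2 = 38.8981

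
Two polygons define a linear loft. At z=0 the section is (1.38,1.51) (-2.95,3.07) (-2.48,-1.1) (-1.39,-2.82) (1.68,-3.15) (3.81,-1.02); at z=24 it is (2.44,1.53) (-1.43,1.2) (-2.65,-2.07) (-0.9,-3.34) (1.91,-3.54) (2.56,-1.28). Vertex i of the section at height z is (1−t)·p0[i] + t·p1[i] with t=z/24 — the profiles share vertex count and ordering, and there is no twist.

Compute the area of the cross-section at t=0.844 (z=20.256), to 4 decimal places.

Cross-section at t=0.844: each vertex is (1-t)·p0[i] + t·p1[i].
  v1: (1-0.844)·(1.38,1.51) + 0.844·(2.44,1.53) = (2.2746,1.5269)
  v2: (1-0.844)·(-2.95,3.07) + 0.844·(-1.43,1.2) = (-1.6671,1.4917)
  v3: (1-0.844)·(-2.48,-1.1) + 0.844·(-2.65,-2.07) = (-2.6235,-1.9187)
  v4: (1-0.844)·(-1.39,-2.82) + 0.844·(-0.9,-3.34) = (-0.9764,-3.2589)
  v5: (1-0.844)·(1.68,-3.15) + 0.844·(1.91,-3.54) = (1.8741,-3.4792)
  v6: (1-0.844)·(3.81,-1.02) + 0.844·(2.56,-1.28) = (2.7550,-1.2394)
Shoelace sum Σ(x_i·y_{i+1} − x_{i+1}·y_i):
  i=1: 2.2746·1.4917 − -1.6671·1.5269 = +5.9386 (running +5.9386)
  i=2: -1.6671·-1.9187 − -2.6235·1.4917 = +7.1122 (running +13.0508)
  i=3: -2.6235·-3.2589 − -0.9764·-1.9187 = +6.6761 (running +19.7269)
  i=4: -0.9764·-3.4792 − 1.8741·-3.2589 = +9.5047 (running +29.2316)
  i=5: 1.8741·-1.2394 − 2.7550·-3.4792 = +7.2622 (running +36.4939)
  i=6: 2.7550·1.5269 − 2.2746·-1.2394 = +7.0258 (running +43.5197)
Area = |Σ|/2 = |43.5197|/2 = 21.7599

Area at t=0.844: 21.7599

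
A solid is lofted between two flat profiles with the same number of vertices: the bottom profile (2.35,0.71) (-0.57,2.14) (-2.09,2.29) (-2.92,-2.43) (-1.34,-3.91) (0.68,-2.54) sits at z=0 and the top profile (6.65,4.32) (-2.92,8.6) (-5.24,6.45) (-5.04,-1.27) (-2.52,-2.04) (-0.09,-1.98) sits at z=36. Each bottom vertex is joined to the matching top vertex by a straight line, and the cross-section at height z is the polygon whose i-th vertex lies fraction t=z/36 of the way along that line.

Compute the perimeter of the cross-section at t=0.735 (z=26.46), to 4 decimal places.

Cross-section at t=0.735: each vertex is (1-t)·p0[i] + t·p1[i].
  v1: (1-0.735)·(2.35,0.71) + 0.735·(6.65,4.32) = (5.5105,3.3634)
  v2: (1-0.735)·(-0.57,2.14) + 0.735·(-2.92,8.6) = (-2.2973,6.8881)
  v3: (1-0.735)·(-2.09,2.29) + 0.735·(-5.24,6.45) = (-4.4052,5.3476)
  v4: (1-0.735)·(-2.92,-2.43) + 0.735·(-5.04,-1.27) = (-4.4782,-1.5774)
  v5: (1-0.735)·(-1.34,-3.91) + 0.735·(-2.52,-2.04) = (-2.2073,-2.5356)
  v6: (1-0.735)·(0.68,-2.54) + 0.735·(-0.09,-1.98) = (0.1141,-2.1284)
Perimeter = Σ |v_{i+1} − v_i|:
  edge 1→2: √(-7.8078² + 3.5247²) = 8.5665 (running 8.5665)
  edge 2→3: √(-2.1080² + -1.5405²) = 2.6109 (running 11.1774)
  edge 3→4: √(-0.0730² + -6.9250²) = 6.9254 (running 18.1028)
  edge 4→5: √(2.2709² + -0.9582²) = 2.4648 (running 20.5675)
  edge 5→6: √(2.3214² + 0.4072²) = 2.3568 (running 22.9243)
  edge 6→1: √(5.3965² + 5.4917²) = 7.6994 (running 30.6237)
Perimeter = 30.6237

Perimeter at t=0.735: 30.6237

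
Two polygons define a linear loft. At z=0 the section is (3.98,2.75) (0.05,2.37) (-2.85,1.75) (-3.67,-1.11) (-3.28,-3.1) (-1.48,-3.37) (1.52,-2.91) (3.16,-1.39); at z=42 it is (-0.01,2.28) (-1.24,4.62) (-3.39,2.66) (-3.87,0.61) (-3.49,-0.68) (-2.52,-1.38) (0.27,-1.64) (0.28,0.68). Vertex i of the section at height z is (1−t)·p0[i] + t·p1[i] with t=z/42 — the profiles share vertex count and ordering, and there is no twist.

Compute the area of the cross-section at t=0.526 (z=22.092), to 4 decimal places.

Cross-section at t=0.526: each vertex is (1-t)·p0[i] + t·p1[i].
  v1: (1-0.526)·(3.98,2.75) + 0.526·(-0.01,2.28) = (1.8813,2.5028)
  v2: (1-0.526)·(0.05,2.37) + 0.526·(-1.24,4.62) = (-0.6285,3.5535)
  v3: (1-0.526)·(-2.85,1.75) + 0.526·(-3.39,2.66) = (-3.1340,2.2287)
  v4: (1-0.526)·(-3.67,-1.11) + 0.526·(-3.87,0.61) = (-3.7752,-0.2053)
  v5: (1-0.526)·(-3.28,-3.1) + 0.526·(-3.49,-0.68) = (-3.3905,-1.8271)
  v6: (1-0.526)·(-1.48,-3.37) + 0.526·(-2.52,-1.38) = (-2.0270,-2.3233)
  v7: (1-0.526)·(1.52,-2.91) + 0.526·(0.27,-1.64) = (0.8625,-2.2420)
  v8: (1-0.526)·(3.16,-1.39) + 0.526·(0.28,0.68) = (1.6451,-0.3012)
Shoelace sum Σ(x_i·y_{i+1} − x_{i+1}·y_i):
  i=1: 1.8813·3.5535 − -0.6285·2.5028 = +8.2582 (running +8.2582)
  i=2: -0.6285·2.2287 − -3.1340·3.5535 = +9.7360 (running +17.9942)
  i=3: -3.1340·-0.2053 − -3.7752·2.2287 = +9.0570 (running +27.0512)
  i=4: -3.7752·-1.8271 − -3.3905·-0.2053 = +6.2016 (running +33.2528)
  i=5: -3.3905·-2.3233 − -2.0270·-1.8271 = +4.1734 (running +37.4261)
  i=6: -2.0270·-2.2420 − 0.8625·-2.3233 = +6.5484 (running +43.9745)
  i=7: 0.8625·-0.3012 − 1.6451·-2.2420 = +3.4286 (running +47.4031)
  i=8: 1.6451·2.5028 − 1.8813·-0.3012 = +4.6840 (running +52.0870)
Area = |Σ|/2 = |52.0870|/2 = 26.0435

Area at t=0.526: 26.0435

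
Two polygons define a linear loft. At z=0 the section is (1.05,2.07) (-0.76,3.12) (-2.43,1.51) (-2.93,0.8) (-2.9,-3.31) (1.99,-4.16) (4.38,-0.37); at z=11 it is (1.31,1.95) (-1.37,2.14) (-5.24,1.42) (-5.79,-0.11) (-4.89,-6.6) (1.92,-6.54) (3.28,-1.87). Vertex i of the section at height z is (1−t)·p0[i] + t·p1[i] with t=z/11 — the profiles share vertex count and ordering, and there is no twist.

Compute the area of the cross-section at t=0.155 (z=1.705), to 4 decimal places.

Area at t=0.155: 39.8148

Cross-section at t=0.155: each vertex is (1-t)·p0[i] + t·p1[i].
  v1: (1-0.155)·(1.05,2.07) + 0.155·(1.31,1.95) = (1.0903,2.0514)
  v2: (1-0.155)·(-0.76,3.12) + 0.155·(-1.37,2.14) = (-0.8546,2.9681)
  v3: (1-0.155)·(-2.43,1.51) + 0.155·(-5.24,1.42) = (-2.8655,1.4960)
  v4: (1-0.155)·(-2.93,0.8) + 0.155·(-5.79,-0.11) = (-3.3733,0.6590)
  v5: (1-0.155)·(-2.9,-3.31) + 0.155·(-4.89,-6.6) = (-3.2085,-3.8199)
  v6: (1-0.155)·(1.99,-4.16) + 0.155·(1.92,-6.54) = (1.9791,-4.5289)
  v7: (1-0.155)·(4.38,-0.37) + 0.155·(3.28,-1.87) = (4.2095,-0.6025)
Shoelace sum Σ(x_i·y_{i+1} − x_{i+1}·y_i):
  i=1: 1.0903·2.9681 − -0.8546·2.0514 = +4.9891 (running +4.9891)
  i=2: -0.8546·1.4960 − -2.8655·2.9681 = +7.2268 (running +12.2159)
  i=3: -2.8655·0.6590 − -3.3733·1.4960 = +3.1584 (running +15.3743)
  i=4: -3.3733·-3.8199 − -3.2085·0.6590 = +15.0000 (running +30.3743)
  i=5: -3.2085·-4.5289 − 1.9791·-3.8199 = +22.0910 (running +52.4654)
  i=6: 1.9791·-0.6025 − 4.2095·-4.5289 = +17.8720 (running +70.3373)
  i=7: 4.2095·2.0514 − 1.0903·-0.6025 = +9.2923 (running +79.6296)
Area = |Σ|/2 = |79.6296|/2 = 39.8148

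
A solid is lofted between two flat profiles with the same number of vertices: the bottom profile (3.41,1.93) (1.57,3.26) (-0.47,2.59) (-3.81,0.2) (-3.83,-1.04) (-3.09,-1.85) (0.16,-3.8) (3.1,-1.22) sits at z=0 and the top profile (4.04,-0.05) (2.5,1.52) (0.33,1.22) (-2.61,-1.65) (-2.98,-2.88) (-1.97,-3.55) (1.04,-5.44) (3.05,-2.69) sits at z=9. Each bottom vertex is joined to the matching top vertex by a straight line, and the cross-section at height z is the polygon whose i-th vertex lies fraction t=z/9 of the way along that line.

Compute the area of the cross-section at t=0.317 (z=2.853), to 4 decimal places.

Area at t=0.317: 31.6187

Cross-section at t=0.317: each vertex is (1-t)·p0[i] + t·p1[i].
  v1: (1-0.317)·(3.41,1.93) + 0.317·(4.04,-0.05) = (3.6097,1.3023)
  v2: (1-0.317)·(1.57,3.26) + 0.317·(2.5,1.52) = (1.8648,2.7084)
  v3: (1-0.317)·(-0.47,2.59) + 0.317·(0.33,1.22) = (-0.2164,2.1557)
  v4: (1-0.317)·(-3.81,0.2) + 0.317·(-2.61,-1.65) = (-3.4296,-0.3864)
  v5: (1-0.317)·(-3.83,-1.04) + 0.317·(-2.98,-2.88) = (-3.5606,-1.6233)
  v6: (1-0.317)·(-3.09,-1.85) + 0.317·(-1.97,-3.55) = (-2.7350,-2.3889)
  v7: (1-0.317)·(0.16,-3.8) + 0.317·(1.04,-5.44) = (0.4390,-4.3199)
  v8: (1-0.317)·(3.1,-1.22) + 0.317·(3.05,-2.69) = (3.0842,-1.6860)
Shoelace sum Σ(x_i·y_{i+1} − x_{i+1}·y_i):
  i=1: 3.6097·2.7084 − 1.8648·1.3023 = +7.3480 (running +7.3480)
  i=2: 1.8648·2.1557 − -0.2164·2.7084 = +4.6061 (running +11.9541)
  i=3: -0.2164·-0.3864 − -3.4296·2.1557 = +7.4769 (running +19.4309)
  i=4: -3.4296·-1.6233 − -3.5606·-0.3864 = +4.1912 (running +23.6222)
  i=5: -3.5606·-2.3889 − -2.7350·-1.6233 = +4.0662 (running +27.6884)
  i=6: -2.7350·-4.3199 − 0.4390·-2.3889 = +12.8633 (running +40.5517)
  i=7: 0.4390·-1.6860 − 3.0842·-4.3199 = +12.5831 (running +53.1348)
  i=8: 3.0842·1.3023 − 3.6097·-1.6860 = +10.1025 (running +63.2373)
Area = |Σ|/2 = |63.2373|/2 = 31.6187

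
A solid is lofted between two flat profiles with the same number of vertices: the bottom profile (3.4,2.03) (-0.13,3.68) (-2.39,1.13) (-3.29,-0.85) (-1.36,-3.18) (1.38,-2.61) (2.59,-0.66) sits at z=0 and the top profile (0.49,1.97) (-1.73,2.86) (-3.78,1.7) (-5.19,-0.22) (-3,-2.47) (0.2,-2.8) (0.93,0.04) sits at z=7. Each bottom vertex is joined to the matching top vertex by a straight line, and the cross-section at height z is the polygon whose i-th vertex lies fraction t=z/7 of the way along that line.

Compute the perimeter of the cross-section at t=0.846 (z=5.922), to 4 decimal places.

Cross-section at t=0.846: each vertex is (1-t)·p0[i] + t·p1[i].
  v1: (1-0.846)·(3.4,2.03) + 0.846·(0.49,1.97) = (0.9381,1.9792)
  v2: (1-0.846)·(-0.13,3.68) + 0.846·(-1.73,2.86) = (-1.4836,2.9863)
  v3: (1-0.846)·(-2.39,1.13) + 0.846·(-3.78,1.7) = (-3.5659,1.6122)
  v4: (1-0.846)·(-3.29,-0.85) + 0.846·(-5.19,-0.22) = (-4.8974,-0.3170)
  v5: (1-0.846)·(-1.36,-3.18) + 0.846·(-3,-2.47) = (-2.7474,-2.5793)
  v6: (1-0.846)·(1.38,-2.61) + 0.846·(0.2,-2.8) = (0.3817,-2.7707)
  v7: (1-0.846)·(2.59,-0.66) + 0.846·(0.93,0.04) = (1.1856,-0.0678)
Perimeter = Σ |v_{i+1} − v_i|:
  edge 1→2: √(-2.4217² + 1.0070²) = 2.6228 (running 2.6228)
  edge 2→3: √(-2.0823² + -1.3741²) = 2.4948 (running 5.1176)
  edge 3→4: √(-1.3315² + -1.9292²) = 2.3441 (running 7.4617)
  edge 4→5: √(2.1500² + -2.2623²) = 3.1210 (running 10.5827)
  edge 5→6: √(3.1292² + -0.1914²) = 3.1350 (running 13.7177)
  edge 6→7: √(0.8039² + 2.7029²) = 2.8200 (running 16.5376)
  edge 7→1: √(-0.2475² + 2.0470²) = 2.0619 (running 18.5996)
Perimeter = 18.5996

Perimeter at t=0.846: 18.5996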